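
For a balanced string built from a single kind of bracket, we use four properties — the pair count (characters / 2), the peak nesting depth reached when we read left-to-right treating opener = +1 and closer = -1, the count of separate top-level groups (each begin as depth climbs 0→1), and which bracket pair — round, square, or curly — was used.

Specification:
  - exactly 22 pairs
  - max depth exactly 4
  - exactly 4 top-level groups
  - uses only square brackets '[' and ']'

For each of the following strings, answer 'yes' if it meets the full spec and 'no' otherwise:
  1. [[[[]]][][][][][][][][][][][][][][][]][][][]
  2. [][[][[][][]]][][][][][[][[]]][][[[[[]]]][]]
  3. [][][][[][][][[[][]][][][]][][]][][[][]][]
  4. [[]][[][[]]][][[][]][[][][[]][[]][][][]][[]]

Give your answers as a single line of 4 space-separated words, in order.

String 1 '[[[[]]][][][][][][][][][][][][][][][]][][][]': depth seq [1 2 3 4 3 2 1 2 1 2 1 2 1 2 1 2 1 2 1 2 1 2 1 2 1 2 1 2 1 2 1 2 1 2 1 2 1 0 1 0 1 0 1 0]
  -> pairs=22 depth=4 groups=4 -> yes
String 2 '[][[][[][][]]][][][][][[][[]]][][[[[[]]]][]]': depth seq [1 0 1 2 1 2 3 2 3 2 3 2 1 0 1 0 1 0 1 0 1 0 1 2 1 2 3 2 1 0 1 0 1 2 3 4 5 4 3 2 1 2 1 0]
  -> pairs=22 depth=5 groups=9 -> no
String 3 '[][][][[][][][[[][]][][][]][][]][][[][]][]': depth seq [1 0 1 0 1 0 1 2 1 2 1 2 1 2 3 4 3 4 3 2 3 2 3 2 3 2 1 2 1 2 1 0 1 0 1 2 1 2 1 0 1 0]
  -> pairs=21 depth=4 groups=7 -> no
String 4 '[[]][[][[]]][][[][]][[][][[]][[]][][][]][[]]': depth seq [1 2 1 0 1 2 1 2 3 2 1 0 1 0 1 2 1 2 1 0 1 2 1 2 1 2 3 2 1 2 3 2 1 2 1 2 1 2 1 0 1 2 1 0]
  -> pairs=22 depth=3 groups=6 -> no

Answer: yes no no no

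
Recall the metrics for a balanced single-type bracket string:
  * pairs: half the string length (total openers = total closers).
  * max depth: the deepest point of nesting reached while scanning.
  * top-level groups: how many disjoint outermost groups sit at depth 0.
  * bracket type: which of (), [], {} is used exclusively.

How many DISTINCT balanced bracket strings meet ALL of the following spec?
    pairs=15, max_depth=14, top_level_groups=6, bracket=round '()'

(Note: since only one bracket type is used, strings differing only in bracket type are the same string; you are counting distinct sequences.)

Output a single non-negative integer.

Spec: pairs=15 depth=14 groups=6
Count(depth <= 14) = 326876
Count(depth <= 13) = 326876
Count(depth == 14) = 326876 - 326876 = 0

Answer: 0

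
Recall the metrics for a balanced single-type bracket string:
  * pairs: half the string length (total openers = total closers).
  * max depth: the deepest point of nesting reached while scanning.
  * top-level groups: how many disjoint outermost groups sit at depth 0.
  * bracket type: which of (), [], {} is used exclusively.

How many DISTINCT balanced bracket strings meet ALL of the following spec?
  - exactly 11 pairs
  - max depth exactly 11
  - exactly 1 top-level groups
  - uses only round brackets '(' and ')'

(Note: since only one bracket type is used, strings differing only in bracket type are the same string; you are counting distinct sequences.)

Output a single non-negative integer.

Spec: pairs=11 depth=11 groups=1
Count(depth <= 11) = 16796
Count(depth <= 10) = 16795
Count(depth == 11) = 16796 - 16795 = 1

Answer: 1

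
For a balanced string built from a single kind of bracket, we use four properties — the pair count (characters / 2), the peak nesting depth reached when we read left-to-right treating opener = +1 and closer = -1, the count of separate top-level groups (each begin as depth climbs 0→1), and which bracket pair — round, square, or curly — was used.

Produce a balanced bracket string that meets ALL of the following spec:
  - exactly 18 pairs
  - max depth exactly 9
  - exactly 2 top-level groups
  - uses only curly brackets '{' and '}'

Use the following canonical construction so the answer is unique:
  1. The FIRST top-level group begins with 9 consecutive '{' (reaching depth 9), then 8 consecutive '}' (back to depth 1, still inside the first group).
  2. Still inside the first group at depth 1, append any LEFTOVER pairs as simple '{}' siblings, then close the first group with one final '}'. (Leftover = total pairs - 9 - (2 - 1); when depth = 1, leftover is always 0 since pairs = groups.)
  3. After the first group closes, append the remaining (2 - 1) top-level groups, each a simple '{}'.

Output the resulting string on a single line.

Answer: {{{{{{{{{}}}}}}}}{}{}{}{}{}{}{}{}}{}

Derivation:
Spec: pairs=18 depth=9 groups=2
Leftover pairs = 18 - 9 - (2-1) = 8
First group: deep chain of depth 9 + 8 sibling pairs
Remaining 1 groups: simple '{}' each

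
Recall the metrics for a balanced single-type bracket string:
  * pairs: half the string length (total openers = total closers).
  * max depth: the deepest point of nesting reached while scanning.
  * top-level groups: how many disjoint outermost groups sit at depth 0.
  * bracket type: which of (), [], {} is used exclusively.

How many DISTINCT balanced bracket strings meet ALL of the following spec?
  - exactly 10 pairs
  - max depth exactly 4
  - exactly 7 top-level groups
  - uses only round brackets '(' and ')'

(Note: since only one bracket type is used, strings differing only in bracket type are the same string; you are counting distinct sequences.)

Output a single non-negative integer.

Answer: 7

Derivation:
Spec: pairs=10 depth=4 groups=7
Count(depth <= 4) = 154
Count(depth <= 3) = 147
Count(depth == 4) = 154 - 147 = 7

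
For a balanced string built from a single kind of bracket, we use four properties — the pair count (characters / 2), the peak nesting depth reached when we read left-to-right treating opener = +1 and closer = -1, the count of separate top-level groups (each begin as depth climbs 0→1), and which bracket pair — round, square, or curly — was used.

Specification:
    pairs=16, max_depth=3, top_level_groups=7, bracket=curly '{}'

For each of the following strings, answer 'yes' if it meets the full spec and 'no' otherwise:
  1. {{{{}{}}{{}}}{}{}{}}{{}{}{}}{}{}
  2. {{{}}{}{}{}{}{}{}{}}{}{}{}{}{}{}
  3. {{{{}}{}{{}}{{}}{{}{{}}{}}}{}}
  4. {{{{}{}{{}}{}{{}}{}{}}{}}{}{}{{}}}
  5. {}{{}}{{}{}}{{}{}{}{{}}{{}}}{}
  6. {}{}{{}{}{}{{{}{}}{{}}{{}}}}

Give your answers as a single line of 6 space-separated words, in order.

String 1 '{{{{}{}}{{}}}{}{}{}}{{}{}{}}{}{}': depth seq [1 2 3 4 3 4 3 2 3 4 3 2 1 2 1 2 1 2 1 0 1 2 1 2 1 2 1 0 1 0 1 0]
  -> pairs=16 depth=4 groups=4 -> no
String 2 '{{{}}{}{}{}{}{}{}{}}{}{}{}{}{}{}': depth seq [1 2 3 2 1 2 1 2 1 2 1 2 1 2 1 2 1 2 1 0 1 0 1 0 1 0 1 0 1 0 1 0]
  -> pairs=16 depth=3 groups=7 -> yes
String 3 '{{{{}}{}{{}}{{}}{{}{{}}{}}}{}}': depth seq [1 2 3 4 3 2 3 2 3 4 3 2 3 4 3 2 3 4 3 4 5 4 3 4 3 2 1 2 1 0]
  -> pairs=15 depth=5 groups=1 -> no
String 4 '{{{{}{}{{}}{}{{}}{}{}}{}}{}{}{{}}}': depth seq [1 2 3 4 3 4 3 4 5 4 3 4 3 4 5 4 3 4 3 4 3 2 3 2 1 2 1 2 1 2 3 2 1 0]
  -> pairs=17 depth=5 groups=1 -> no
String 5 '{}{{}}{{}{}}{{}{}{}{{}}{{}}}{}': depth seq [1 0 1 2 1 0 1 2 1 2 1 0 1 2 1 2 1 2 1 2 3 2 1 2 3 2 1 0 1 0]
  -> pairs=15 depth=3 groups=5 -> no
String 6 '{}{}{{}{}{}{{{}{}}{{}}{{}}}}': depth seq [1 0 1 0 1 2 1 2 1 2 1 2 3 4 3 4 3 2 3 4 3 2 3 4 3 2 1 0]
  -> pairs=14 depth=4 groups=3 -> no

Answer: no yes no no no no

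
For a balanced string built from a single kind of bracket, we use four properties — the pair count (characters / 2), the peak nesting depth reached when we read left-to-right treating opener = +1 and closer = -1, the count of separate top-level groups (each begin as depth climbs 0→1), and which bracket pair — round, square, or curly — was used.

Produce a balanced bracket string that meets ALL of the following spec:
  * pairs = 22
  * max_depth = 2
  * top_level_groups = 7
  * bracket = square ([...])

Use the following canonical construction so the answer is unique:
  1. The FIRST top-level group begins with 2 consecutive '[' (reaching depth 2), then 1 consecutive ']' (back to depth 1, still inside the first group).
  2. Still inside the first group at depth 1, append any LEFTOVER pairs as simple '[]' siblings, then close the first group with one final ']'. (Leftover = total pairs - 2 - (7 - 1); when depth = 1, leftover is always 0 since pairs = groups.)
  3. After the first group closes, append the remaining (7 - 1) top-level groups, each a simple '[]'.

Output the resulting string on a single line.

Answer: [[][][][][][][][][][][][][][][]][][][][][][]

Derivation:
Spec: pairs=22 depth=2 groups=7
Leftover pairs = 22 - 2 - (7-1) = 14
First group: deep chain of depth 2 + 14 sibling pairs
Remaining 6 groups: simple '[]' each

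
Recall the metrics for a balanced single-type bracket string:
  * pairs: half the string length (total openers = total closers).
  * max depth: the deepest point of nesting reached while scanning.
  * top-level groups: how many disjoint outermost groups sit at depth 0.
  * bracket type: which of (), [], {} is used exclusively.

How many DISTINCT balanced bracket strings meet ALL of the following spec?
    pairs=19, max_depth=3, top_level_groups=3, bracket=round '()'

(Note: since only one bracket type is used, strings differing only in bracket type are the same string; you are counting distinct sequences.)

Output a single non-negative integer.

Spec: pairs=19 depth=3 groups=3
Count(depth <= 3) = 1695744
Count(depth <= 2) = 153
Count(depth == 3) = 1695744 - 153 = 1695591

Answer: 1695591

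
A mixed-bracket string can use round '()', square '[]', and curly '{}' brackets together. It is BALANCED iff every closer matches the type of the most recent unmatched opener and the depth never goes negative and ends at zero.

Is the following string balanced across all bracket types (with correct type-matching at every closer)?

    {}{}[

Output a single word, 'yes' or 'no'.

Answer: no

Derivation:
pos 0: push '{'; stack = {
pos 1: '}' matches '{'; pop; stack = (empty)
pos 2: push '{'; stack = {
pos 3: '}' matches '{'; pop; stack = (empty)
pos 4: push '['; stack = [
end: stack still non-empty ([) → INVALID
Verdict: unclosed openers at end: [ → no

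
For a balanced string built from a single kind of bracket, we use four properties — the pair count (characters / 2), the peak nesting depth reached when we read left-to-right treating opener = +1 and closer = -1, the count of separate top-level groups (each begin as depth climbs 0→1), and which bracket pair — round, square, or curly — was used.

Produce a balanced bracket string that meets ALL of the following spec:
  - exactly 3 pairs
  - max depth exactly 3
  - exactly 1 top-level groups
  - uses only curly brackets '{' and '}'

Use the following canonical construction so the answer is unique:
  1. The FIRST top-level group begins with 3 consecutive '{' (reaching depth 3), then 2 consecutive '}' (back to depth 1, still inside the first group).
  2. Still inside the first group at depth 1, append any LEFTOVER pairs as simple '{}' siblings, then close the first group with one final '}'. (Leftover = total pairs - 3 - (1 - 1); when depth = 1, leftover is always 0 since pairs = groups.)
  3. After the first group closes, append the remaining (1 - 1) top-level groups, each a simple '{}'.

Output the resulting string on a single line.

Answer: {{{}}}

Derivation:
Spec: pairs=3 depth=3 groups=1
Leftover pairs = 3 - 3 - (1-1) = 0
First group: deep chain of depth 3 + 0 sibling pairs
Remaining 0 groups: simple '{}' each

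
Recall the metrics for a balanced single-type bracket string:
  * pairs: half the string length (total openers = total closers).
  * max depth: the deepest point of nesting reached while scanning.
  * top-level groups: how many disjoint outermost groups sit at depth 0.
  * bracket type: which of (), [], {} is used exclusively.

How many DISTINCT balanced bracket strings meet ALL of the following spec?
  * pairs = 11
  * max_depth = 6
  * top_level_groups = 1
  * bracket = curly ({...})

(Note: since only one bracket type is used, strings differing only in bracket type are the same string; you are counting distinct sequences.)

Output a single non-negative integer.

Spec: pairs=11 depth=6 groups=1
Count(depth <= 6) = 14041
Count(depth <= 5) = 9842
Count(depth == 6) = 14041 - 9842 = 4199

Answer: 4199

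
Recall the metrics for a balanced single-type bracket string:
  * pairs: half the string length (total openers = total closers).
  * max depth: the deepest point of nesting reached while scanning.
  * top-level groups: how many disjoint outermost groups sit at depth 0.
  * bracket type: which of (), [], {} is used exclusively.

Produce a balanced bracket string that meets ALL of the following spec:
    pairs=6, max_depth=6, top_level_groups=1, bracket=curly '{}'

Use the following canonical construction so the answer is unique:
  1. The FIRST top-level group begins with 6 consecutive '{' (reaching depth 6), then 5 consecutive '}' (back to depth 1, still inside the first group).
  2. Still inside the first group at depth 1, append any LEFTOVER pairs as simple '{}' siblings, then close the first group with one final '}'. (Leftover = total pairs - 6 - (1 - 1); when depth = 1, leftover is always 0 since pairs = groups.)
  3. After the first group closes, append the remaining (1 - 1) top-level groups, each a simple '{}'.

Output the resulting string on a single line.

Spec: pairs=6 depth=6 groups=1
Leftover pairs = 6 - 6 - (1-1) = 0
First group: deep chain of depth 6 + 0 sibling pairs
Remaining 0 groups: simple '{}' each

Answer: {{{{{{}}}}}}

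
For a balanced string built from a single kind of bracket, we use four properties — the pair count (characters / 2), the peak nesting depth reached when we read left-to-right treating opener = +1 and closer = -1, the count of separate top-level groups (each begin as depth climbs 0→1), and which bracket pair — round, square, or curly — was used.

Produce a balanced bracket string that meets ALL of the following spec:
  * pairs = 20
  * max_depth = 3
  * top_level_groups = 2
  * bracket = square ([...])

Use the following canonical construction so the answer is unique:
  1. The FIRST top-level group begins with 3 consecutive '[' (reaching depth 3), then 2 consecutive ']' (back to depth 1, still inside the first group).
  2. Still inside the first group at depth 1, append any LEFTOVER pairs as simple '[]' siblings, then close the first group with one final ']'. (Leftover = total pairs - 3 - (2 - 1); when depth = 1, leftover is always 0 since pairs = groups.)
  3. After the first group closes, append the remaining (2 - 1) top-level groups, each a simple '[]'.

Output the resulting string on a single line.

Answer: [[[]][][][][][][][][][][][][][][][][]][]

Derivation:
Spec: pairs=20 depth=3 groups=2
Leftover pairs = 20 - 3 - (2-1) = 16
First group: deep chain of depth 3 + 16 sibling pairs
Remaining 1 groups: simple '[]' each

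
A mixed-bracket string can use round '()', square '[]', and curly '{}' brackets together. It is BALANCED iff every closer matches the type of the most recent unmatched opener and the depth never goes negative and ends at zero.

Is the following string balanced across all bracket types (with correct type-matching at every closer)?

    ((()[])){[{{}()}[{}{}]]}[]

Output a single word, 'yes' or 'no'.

Answer: yes

Derivation:
pos 0: push '('; stack = (
pos 1: push '('; stack = ((
pos 2: push '('; stack = (((
pos 3: ')' matches '('; pop; stack = ((
pos 4: push '['; stack = (([
pos 5: ']' matches '['; pop; stack = ((
pos 6: ')' matches '('; pop; stack = (
pos 7: ')' matches '('; pop; stack = (empty)
pos 8: push '{'; stack = {
pos 9: push '['; stack = {[
pos 10: push '{'; stack = {[{
pos 11: push '{'; stack = {[{{
pos 12: '}' matches '{'; pop; stack = {[{
pos 13: push '('; stack = {[{(
pos 14: ')' matches '('; pop; stack = {[{
pos 15: '}' matches '{'; pop; stack = {[
pos 16: push '['; stack = {[[
pos 17: push '{'; stack = {[[{
pos 18: '}' matches '{'; pop; stack = {[[
pos 19: push '{'; stack = {[[{
pos 20: '}' matches '{'; pop; stack = {[[
pos 21: ']' matches '['; pop; stack = {[
pos 22: ']' matches '['; pop; stack = {
pos 23: '}' matches '{'; pop; stack = (empty)
pos 24: push '['; stack = [
pos 25: ']' matches '['; pop; stack = (empty)
end: stack empty → VALID
Verdict: properly nested → yes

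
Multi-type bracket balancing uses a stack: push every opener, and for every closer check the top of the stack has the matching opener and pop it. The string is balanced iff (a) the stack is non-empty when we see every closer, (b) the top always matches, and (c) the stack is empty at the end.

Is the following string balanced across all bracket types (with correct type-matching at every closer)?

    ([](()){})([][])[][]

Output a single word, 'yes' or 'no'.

Answer: yes

Derivation:
pos 0: push '('; stack = (
pos 1: push '['; stack = ([
pos 2: ']' matches '['; pop; stack = (
pos 3: push '('; stack = ((
pos 4: push '('; stack = (((
pos 5: ')' matches '('; pop; stack = ((
pos 6: ')' matches '('; pop; stack = (
pos 7: push '{'; stack = ({
pos 8: '}' matches '{'; pop; stack = (
pos 9: ')' matches '('; pop; stack = (empty)
pos 10: push '('; stack = (
pos 11: push '['; stack = ([
pos 12: ']' matches '['; pop; stack = (
pos 13: push '['; stack = ([
pos 14: ']' matches '['; pop; stack = (
pos 15: ')' matches '('; pop; stack = (empty)
pos 16: push '['; stack = [
pos 17: ']' matches '['; pop; stack = (empty)
pos 18: push '['; stack = [
pos 19: ']' matches '['; pop; stack = (empty)
end: stack empty → VALID
Verdict: properly nested → yes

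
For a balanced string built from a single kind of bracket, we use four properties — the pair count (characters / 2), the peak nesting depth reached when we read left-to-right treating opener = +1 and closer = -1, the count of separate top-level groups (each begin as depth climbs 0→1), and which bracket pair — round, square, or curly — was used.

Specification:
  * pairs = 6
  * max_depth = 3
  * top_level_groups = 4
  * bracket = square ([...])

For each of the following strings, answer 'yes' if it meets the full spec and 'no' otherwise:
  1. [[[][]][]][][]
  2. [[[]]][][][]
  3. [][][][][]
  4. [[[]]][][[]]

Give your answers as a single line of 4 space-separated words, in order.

Answer: no yes no no

Derivation:
String 1 '[[[][]][]][][]': depth seq [1 2 3 2 3 2 1 2 1 0 1 0 1 0]
  -> pairs=7 depth=3 groups=3 -> no
String 2 '[[[]]][][][]': depth seq [1 2 3 2 1 0 1 0 1 0 1 0]
  -> pairs=6 depth=3 groups=4 -> yes
String 3 '[][][][][]': depth seq [1 0 1 0 1 0 1 0 1 0]
  -> pairs=5 depth=1 groups=5 -> no
String 4 '[[[]]][][[]]': depth seq [1 2 3 2 1 0 1 0 1 2 1 0]
  -> pairs=6 depth=3 groups=3 -> no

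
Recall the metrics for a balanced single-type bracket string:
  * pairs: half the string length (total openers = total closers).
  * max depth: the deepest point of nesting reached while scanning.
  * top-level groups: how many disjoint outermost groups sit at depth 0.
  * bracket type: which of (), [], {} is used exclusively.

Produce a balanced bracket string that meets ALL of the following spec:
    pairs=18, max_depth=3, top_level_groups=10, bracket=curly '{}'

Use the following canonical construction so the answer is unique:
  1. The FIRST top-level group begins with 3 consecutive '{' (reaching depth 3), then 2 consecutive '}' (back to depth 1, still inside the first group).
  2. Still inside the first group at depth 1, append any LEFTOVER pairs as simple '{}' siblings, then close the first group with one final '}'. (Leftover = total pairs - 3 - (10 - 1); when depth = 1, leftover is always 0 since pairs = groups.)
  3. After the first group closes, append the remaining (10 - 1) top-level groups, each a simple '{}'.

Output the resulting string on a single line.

Spec: pairs=18 depth=3 groups=10
Leftover pairs = 18 - 3 - (10-1) = 6
First group: deep chain of depth 3 + 6 sibling pairs
Remaining 9 groups: simple '{}' each

Answer: {{{}}{}{}{}{}{}{}}{}{}{}{}{}{}{}{}{}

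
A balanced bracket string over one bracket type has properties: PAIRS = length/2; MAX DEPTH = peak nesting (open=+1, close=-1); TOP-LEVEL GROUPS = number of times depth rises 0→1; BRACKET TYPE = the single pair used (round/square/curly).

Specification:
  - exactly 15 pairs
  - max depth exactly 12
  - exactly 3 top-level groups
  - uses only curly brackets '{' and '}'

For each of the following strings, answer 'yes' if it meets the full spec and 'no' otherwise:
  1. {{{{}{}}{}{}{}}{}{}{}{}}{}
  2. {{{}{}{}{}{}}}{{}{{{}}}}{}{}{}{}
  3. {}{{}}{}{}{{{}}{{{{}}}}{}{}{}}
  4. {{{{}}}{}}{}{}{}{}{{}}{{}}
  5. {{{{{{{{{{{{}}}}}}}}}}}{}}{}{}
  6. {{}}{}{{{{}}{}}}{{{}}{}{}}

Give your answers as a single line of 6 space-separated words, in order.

String 1 '{{{{}{}}{}{}{}}{}{}{}{}}{}': depth seq [1 2 3 4 3 4 3 2 3 2 3 2 3 2 1 2 1 2 1 2 1 2 1 0 1 0]
  -> pairs=13 depth=4 groups=2 -> no
String 2 '{{{}{}{}{}{}}}{{}{{{}}}}{}{}{}{}': depth seq [1 2 3 2 3 2 3 2 3 2 3 2 1 0 1 2 1 2 3 4 3 2 1 0 1 0 1 0 1 0 1 0]
  -> pairs=16 depth=4 groups=6 -> no
String 3 '{}{{}}{}{}{{{}}{{{{}}}}{}{}{}}': depth seq [1 0 1 2 1 0 1 0 1 0 1 2 3 2 1 2 3 4 5 4 3 2 1 2 1 2 1 2 1 0]
  -> pairs=15 depth=5 groups=5 -> no
String 4 '{{{{}}}{}}{}{}{}{}{{}}{{}}': depth seq [1 2 3 4 3 2 1 2 1 0 1 0 1 0 1 0 1 0 1 2 1 0 1 2 1 0]
  -> pairs=13 depth=4 groups=7 -> no
String 5 '{{{{{{{{{{{{}}}}}}}}}}}{}}{}{}': depth seq [1 2 3 4 5 6 7 8 9 10 11 12 11 10 9 8 7 6 5 4 3 2 1 2 1 0 1 0 1 0]
  -> pairs=15 depth=12 groups=3 -> yes
String 6 '{{}}{}{{{{}}{}}}{{{}}{}{}}': depth seq [1 2 1 0 1 0 1 2 3 4 3 2 3 2 1 0 1 2 3 2 1 2 1 2 1 0]
  -> pairs=13 depth=4 groups=4 -> no

Answer: no no no no yes no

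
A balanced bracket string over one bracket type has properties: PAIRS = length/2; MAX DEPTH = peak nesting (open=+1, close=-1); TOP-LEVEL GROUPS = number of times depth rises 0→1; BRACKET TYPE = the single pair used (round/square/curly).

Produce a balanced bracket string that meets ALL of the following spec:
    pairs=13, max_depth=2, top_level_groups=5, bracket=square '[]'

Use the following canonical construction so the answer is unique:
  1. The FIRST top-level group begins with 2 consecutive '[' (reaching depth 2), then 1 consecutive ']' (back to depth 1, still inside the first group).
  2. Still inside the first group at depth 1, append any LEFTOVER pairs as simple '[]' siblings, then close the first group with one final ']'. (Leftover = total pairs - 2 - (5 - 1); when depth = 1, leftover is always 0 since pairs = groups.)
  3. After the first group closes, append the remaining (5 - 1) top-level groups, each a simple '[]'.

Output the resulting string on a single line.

Spec: pairs=13 depth=2 groups=5
Leftover pairs = 13 - 2 - (5-1) = 7
First group: deep chain of depth 2 + 7 sibling pairs
Remaining 4 groups: simple '[]' each

Answer: [[][][][][][][][]][][][][]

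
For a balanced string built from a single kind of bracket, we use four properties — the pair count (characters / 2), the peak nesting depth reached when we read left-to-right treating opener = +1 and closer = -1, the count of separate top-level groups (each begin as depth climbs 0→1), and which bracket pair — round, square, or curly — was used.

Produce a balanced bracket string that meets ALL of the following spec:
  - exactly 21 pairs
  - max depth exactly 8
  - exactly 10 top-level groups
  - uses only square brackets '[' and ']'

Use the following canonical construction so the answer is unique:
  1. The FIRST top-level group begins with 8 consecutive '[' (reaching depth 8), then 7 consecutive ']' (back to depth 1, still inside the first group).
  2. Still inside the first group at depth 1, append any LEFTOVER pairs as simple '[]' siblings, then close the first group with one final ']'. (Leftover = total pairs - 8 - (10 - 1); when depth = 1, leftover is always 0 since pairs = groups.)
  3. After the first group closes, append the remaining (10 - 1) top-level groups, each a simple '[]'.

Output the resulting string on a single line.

Answer: [[[[[[[[]]]]]]][][][][]][][][][][][][][][]

Derivation:
Spec: pairs=21 depth=8 groups=10
Leftover pairs = 21 - 8 - (10-1) = 4
First group: deep chain of depth 8 + 4 sibling pairs
Remaining 9 groups: simple '[]' each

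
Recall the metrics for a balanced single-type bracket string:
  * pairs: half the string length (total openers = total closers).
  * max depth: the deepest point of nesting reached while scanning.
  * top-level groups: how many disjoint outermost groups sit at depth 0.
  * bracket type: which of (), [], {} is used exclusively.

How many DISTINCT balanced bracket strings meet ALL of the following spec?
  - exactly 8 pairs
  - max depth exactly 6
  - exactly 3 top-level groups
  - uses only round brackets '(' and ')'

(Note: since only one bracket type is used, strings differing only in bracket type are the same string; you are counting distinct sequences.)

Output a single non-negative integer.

Spec: pairs=8 depth=6 groups=3
Count(depth <= 6) = 297
Count(depth <= 5) = 294
Count(depth == 6) = 297 - 294 = 3

Answer: 3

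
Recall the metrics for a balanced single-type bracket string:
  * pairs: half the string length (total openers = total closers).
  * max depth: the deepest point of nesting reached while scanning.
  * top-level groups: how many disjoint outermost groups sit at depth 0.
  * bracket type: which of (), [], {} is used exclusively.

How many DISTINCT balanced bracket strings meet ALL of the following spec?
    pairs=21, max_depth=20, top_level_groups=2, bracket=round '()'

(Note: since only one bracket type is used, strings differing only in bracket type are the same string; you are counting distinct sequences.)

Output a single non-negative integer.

Answer: 2

Derivation:
Spec: pairs=21 depth=20 groups=2
Count(depth <= 20) = 6564120420
Count(depth <= 19) = 6564120418
Count(depth == 20) = 6564120420 - 6564120418 = 2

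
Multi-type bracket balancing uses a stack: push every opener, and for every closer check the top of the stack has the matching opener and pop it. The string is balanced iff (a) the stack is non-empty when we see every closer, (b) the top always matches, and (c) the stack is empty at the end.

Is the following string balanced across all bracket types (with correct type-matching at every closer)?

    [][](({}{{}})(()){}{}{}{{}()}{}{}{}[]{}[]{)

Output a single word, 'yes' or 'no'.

pos 0: push '['; stack = [
pos 1: ']' matches '['; pop; stack = (empty)
pos 2: push '['; stack = [
pos 3: ']' matches '['; pop; stack = (empty)
pos 4: push '('; stack = (
pos 5: push '('; stack = ((
pos 6: push '{'; stack = (({
pos 7: '}' matches '{'; pop; stack = ((
pos 8: push '{'; stack = (({
pos 9: push '{'; stack = (({{
pos 10: '}' matches '{'; pop; stack = (({
pos 11: '}' matches '{'; pop; stack = ((
pos 12: ')' matches '('; pop; stack = (
pos 13: push '('; stack = ((
pos 14: push '('; stack = (((
pos 15: ')' matches '('; pop; stack = ((
pos 16: ')' matches '('; pop; stack = (
pos 17: push '{'; stack = ({
pos 18: '}' matches '{'; pop; stack = (
pos 19: push '{'; stack = ({
pos 20: '}' matches '{'; pop; stack = (
pos 21: push '{'; stack = ({
pos 22: '}' matches '{'; pop; stack = (
pos 23: push '{'; stack = ({
pos 24: push '{'; stack = ({{
pos 25: '}' matches '{'; pop; stack = ({
pos 26: push '('; stack = ({(
pos 27: ')' matches '('; pop; stack = ({
pos 28: '}' matches '{'; pop; stack = (
pos 29: push '{'; stack = ({
pos 30: '}' matches '{'; pop; stack = (
pos 31: push '{'; stack = ({
pos 32: '}' matches '{'; pop; stack = (
pos 33: push '{'; stack = ({
pos 34: '}' matches '{'; pop; stack = (
pos 35: push '['; stack = ([
pos 36: ']' matches '['; pop; stack = (
pos 37: push '{'; stack = ({
pos 38: '}' matches '{'; pop; stack = (
pos 39: push '['; stack = ([
pos 40: ']' matches '['; pop; stack = (
pos 41: push '{'; stack = ({
pos 42: saw closer ')' but top of stack is '{' (expected '}') → INVALID
Verdict: type mismatch at position 42: ')' closes '{' → no

Answer: no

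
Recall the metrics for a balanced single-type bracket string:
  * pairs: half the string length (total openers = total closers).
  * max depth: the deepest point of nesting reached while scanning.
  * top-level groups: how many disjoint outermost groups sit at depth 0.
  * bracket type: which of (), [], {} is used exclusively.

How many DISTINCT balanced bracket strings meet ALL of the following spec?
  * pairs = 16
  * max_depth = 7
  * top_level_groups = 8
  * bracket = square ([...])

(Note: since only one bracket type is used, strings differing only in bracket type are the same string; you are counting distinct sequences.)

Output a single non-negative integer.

Spec: pairs=16 depth=7 groups=8
Count(depth <= 7) = 244989
Count(depth <= 6) = 243493
Count(depth == 7) = 244989 - 243493 = 1496

Answer: 1496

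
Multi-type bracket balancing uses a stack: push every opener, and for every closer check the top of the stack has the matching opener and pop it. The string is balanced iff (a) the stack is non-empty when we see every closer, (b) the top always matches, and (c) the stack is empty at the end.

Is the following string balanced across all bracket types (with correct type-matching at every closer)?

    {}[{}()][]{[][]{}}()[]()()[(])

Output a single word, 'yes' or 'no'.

pos 0: push '{'; stack = {
pos 1: '}' matches '{'; pop; stack = (empty)
pos 2: push '['; stack = [
pos 3: push '{'; stack = [{
pos 4: '}' matches '{'; pop; stack = [
pos 5: push '('; stack = [(
pos 6: ')' matches '('; pop; stack = [
pos 7: ']' matches '['; pop; stack = (empty)
pos 8: push '['; stack = [
pos 9: ']' matches '['; pop; stack = (empty)
pos 10: push '{'; stack = {
pos 11: push '['; stack = {[
pos 12: ']' matches '['; pop; stack = {
pos 13: push '['; stack = {[
pos 14: ']' matches '['; pop; stack = {
pos 15: push '{'; stack = {{
pos 16: '}' matches '{'; pop; stack = {
pos 17: '}' matches '{'; pop; stack = (empty)
pos 18: push '('; stack = (
pos 19: ')' matches '('; pop; stack = (empty)
pos 20: push '['; stack = [
pos 21: ']' matches '['; pop; stack = (empty)
pos 22: push '('; stack = (
pos 23: ')' matches '('; pop; stack = (empty)
pos 24: push '('; stack = (
pos 25: ')' matches '('; pop; stack = (empty)
pos 26: push '['; stack = [
pos 27: push '('; stack = [(
pos 28: saw closer ']' but top of stack is '(' (expected ')') → INVALID
Verdict: type mismatch at position 28: ']' closes '(' → no

Answer: no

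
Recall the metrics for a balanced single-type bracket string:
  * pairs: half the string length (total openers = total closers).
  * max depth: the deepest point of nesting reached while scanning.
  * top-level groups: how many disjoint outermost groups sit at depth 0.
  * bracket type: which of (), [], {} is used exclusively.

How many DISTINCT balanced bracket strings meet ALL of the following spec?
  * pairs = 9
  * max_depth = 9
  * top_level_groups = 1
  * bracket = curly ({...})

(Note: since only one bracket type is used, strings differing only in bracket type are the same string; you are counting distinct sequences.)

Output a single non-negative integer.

Answer: 1

Derivation:
Spec: pairs=9 depth=9 groups=1
Count(depth <= 9) = 1430
Count(depth <= 8) = 1429
Count(depth == 9) = 1430 - 1429 = 1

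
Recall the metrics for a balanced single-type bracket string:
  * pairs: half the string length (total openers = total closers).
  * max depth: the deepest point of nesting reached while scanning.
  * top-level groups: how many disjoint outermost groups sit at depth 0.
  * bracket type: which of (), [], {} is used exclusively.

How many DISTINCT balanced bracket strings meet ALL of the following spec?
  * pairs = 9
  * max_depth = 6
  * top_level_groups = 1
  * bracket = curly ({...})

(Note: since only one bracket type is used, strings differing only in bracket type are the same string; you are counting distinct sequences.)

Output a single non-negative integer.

Spec: pairs=9 depth=6 groups=1
Count(depth <= 6) = 1341
Count(depth <= 5) = 1094
Count(depth == 6) = 1341 - 1094 = 247

Answer: 247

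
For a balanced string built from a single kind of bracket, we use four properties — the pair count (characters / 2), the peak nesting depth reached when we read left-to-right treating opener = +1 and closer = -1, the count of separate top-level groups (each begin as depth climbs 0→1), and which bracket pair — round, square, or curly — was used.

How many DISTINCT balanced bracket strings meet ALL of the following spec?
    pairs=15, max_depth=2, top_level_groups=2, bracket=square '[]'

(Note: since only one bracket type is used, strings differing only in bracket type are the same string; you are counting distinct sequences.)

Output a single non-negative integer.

Answer: 14

Derivation:
Spec: pairs=15 depth=2 groups=2
Count(depth <= 2) = 14
Count(depth <= 1) = 0
Count(depth == 2) = 14 - 0 = 14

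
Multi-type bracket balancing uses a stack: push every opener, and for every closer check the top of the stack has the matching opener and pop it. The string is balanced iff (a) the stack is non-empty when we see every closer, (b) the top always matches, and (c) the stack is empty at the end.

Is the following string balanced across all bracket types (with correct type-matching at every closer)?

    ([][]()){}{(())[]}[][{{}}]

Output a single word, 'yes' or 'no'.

pos 0: push '('; stack = (
pos 1: push '['; stack = ([
pos 2: ']' matches '['; pop; stack = (
pos 3: push '['; stack = ([
pos 4: ']' matches '['; pop; stack = (
pos 5: push '('; stack = ((
pos 6: ')' matches '('; pop; stack = (
pos 7: ')' matches '('; pop; stack = (empty)
pos 8: push '{'; stack = {
pos 9: '}' matches '{'; pop; stack = (empty)
pos 10: push '{'; stack = {
pos 11: push '('; stack = {(
pos 12: push '('; stack = {((
pos 13: ')' matches '('; pop; stack = {(
pos 14: ')' matches '('; pop; stack = {
pos 15: push '['; stack = {[
pos 16: ']' matches '['; pop; stack = {
pos 17: '}' matches '{'; pop; stack = (empty)
pos 18: push '['; stack = [
pos 19: ']' matches '['; pop; stack = (empty)
pos 20: push '['; stack = [
pos 21: push '{'; stack = [{
pos 22: push '{'; stack = [{{
pos 23: '}' matches '{'; pop; stack = [{
pos 24: '}' matches '{'; pop; stack = [
pos 25: ']' matches '['; pop; stack = (empty)
end: stack empty → VALID
Verdict: properly nested → yes

Answer: yes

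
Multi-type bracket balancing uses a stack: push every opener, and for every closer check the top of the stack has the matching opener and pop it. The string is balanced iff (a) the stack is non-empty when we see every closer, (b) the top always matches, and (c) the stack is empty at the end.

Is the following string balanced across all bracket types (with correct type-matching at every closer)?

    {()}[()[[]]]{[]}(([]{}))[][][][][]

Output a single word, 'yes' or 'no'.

pos 0: push '{'; stack = {
pos 1: push '('; stack = {(
pos 2: ')' matches '('; pop; stack = {
pos 3: '}' matches '{'; pop; stack = (empty)
pos 4: push '['; stack = [
pos 5: push '('; stack = [(
pos 6: ')' matches '('; pop; stack = [
pos 7: push '['; stack = [[
pos 8: push '['; stack = [[[
pos 9: ']' matches '['; pop; stack = [[
pos 10: ']' matches '['; pop; stack = [
pos 11: ']' matches '['; pop; stack = (empty)
pos 12: push '{'; stack = {
pos 13: push '['; stack = {[
pos 14: ']' matches '['; pop; stack = {
pos 15: '}' matches '{'; pop; stack = (empty)
pos 16: push '('; stack = (
pos 17: push '('; stack = ((
pos 18: push '['; stack = (([
pos 19: ']' matches '['; pop; stack = ((
pos 20: push '{'; stack = (({
pos 21: '}' matches '{'; pop; stack = ((
pos 22: ')' matches '('; pop; stack = (
pos 23: ')' matches '('; pop; stack = (empty)
pos 24: push '['; stack = [
pos 25: ']' matches '['; pop; stack = (empty)
pos 26: push '['; stack = [
pos 27: ']' matches '['; pop; stack = (empty)
pos 28: push '['; stack = [
pos 29: ']' matches '['; pop; stack = (empty)
pos 30: push '['; stack = [
pos 31: ']' matches '['; pop; stack = (empty)
pos 32: push '['; stack = [
pos 33: ']' matches '['; pop; stack = (empty)
end: stack empty → VALID
Verdict: properly nested → yes

Answer: yes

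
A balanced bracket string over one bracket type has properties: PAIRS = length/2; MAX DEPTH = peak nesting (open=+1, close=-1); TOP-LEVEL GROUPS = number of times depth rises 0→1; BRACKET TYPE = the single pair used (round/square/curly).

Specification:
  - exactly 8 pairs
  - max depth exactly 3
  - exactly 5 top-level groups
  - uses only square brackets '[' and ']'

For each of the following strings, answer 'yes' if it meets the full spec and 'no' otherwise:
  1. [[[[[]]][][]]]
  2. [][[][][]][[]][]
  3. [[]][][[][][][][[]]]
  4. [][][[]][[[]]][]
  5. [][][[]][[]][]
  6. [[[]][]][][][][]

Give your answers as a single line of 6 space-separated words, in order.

String 1 '[[[[[]]][][]]]': depth seq [1 2 3 4 5 4 3 2 3 2 3 2 1 0]
  -> pairs=7 depth=5 groups=1 -> no
String 2 '[][[][][]][[]][]': depth seq [1 0 1 2 1 2 1 2 1 0 1 2 1 0 1 0]
  -> pairs=8 depth=2 groups=4 -> no
String 3 '[[]][][[][][][][[]]]': depth seq [1 2 1 0 1 0 1 2 1 2 1 2 1 2 1 2 3 2 1 0]
  -> pairs=10 depth=3 groups=3 -> no
String 4 '[][][[]][[[]]][]': depth seq [1 0 1 0 1 2 1 0 1 2 3 2 1 0 1 0]
  -> pairs=8 depth=3 groups=5 -> yes
String 5 '[][][[]][[]][]': depth seq [1 0 1 0 1 2 1 0 1 2 1 0 1 0]
  -> pairs=7 depth=2 groups=5 -> no
String 6 '[[[]][]][][][][]': depth seq [1 2 3 2 1 2 1 0 1 0 1 0 1 0 1 0]
  -> pairs=8 depth=3 groups=5 -> yes

Answer: no no no yes no yes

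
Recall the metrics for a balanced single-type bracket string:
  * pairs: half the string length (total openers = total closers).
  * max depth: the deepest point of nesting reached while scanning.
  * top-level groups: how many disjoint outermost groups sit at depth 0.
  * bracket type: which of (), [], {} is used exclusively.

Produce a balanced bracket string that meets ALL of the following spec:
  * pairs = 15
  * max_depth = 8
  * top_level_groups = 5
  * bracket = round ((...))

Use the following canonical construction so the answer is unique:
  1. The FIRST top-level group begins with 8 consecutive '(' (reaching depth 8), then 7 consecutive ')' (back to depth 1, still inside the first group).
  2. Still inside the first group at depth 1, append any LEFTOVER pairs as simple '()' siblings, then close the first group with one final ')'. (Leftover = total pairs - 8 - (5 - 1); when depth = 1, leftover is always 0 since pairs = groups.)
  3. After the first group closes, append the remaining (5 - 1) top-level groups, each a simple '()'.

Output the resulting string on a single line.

Spec: pairs=15 depth=8 groups=5
Leftover pairs = 15 - 8 - (5-1) = 3
First group: deep chain of depth 8 + 3 sibling pairs
Remaining 4 groups: simple '()' each

Answer: (((((((()))))))()()())()()()()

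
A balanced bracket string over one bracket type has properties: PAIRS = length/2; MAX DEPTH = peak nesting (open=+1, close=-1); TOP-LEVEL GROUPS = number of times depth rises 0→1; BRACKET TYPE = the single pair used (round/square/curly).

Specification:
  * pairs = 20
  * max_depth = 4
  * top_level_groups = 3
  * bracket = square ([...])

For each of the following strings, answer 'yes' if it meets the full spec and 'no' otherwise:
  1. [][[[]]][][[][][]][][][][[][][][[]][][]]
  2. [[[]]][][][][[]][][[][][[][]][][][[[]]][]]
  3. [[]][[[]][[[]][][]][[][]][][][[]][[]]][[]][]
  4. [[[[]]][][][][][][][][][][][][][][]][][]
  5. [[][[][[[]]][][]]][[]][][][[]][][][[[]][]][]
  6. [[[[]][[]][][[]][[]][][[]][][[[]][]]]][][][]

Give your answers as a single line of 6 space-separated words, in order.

Answer: no no no yes no no

Derivation:
String 1 '[][[[]]][][[][][]][][][][[][][][[]][][]]': depth seq [1 0 1 2 3 2 1 0 1 0 1 2 1 2 1 2 1 0 1 0 1 0 1 0 1 2 1 2 1 2 1 2 3 2 1 2 1 2 1 0]
  -> pairs=20 depth=3 groups=8 -> no
String 2 '[[[]]][][][][[]][][[][][[][]][][][[[]]][]]': depth seq [1 2 3 2 1 0 1 0 1 0 1 0 1 2 1 0 1 0 1 2 1 2 1 2 3 2 3 2 1 2 1 2 1 2 3 4 3 2 1 2 1 0]
  -> pairs=21 depth=4 groups=7 -> no
String 3 '[[]][[[]][[[]][][]][[][]][][][[]][[]]][[]][]': depth seq [1 2 1 0 1 2 3 2 1 2 3 4 3 2 3 2 3 2 1 2 3 2 3 2 1 2 1 2 1 2 3 2 1 2 3 2 1 0 1 2 1 0 1 0]
  -> pairs=22 depth=4 groups=4 -> no
String 4 '[[[[]]][][][][][][][][][][][][][][]][][]': depth seq [1 2 3 4 3 2 1 2 1 2 1 2 1 2 1 2 1 2 1 2 1 2 1 2 1 2 1 2 1 2 1 2 1 2 1 0 1 0 1 0]
  -> pairs=20 depth=4 groups=3 -> yes
String 5 '[[][[][[[]]][][]]][[]][][][[]][][][[[]][]][]': depth seq [1 2 1 2 3 2 3 4 5 4 3 2 3 2 3 2 1 0 1 2 1 0 1 0 1 0 1 2 1 0 1 0 1 0 1 2 3 2 1 2 1 0 1 0]
  -> pairs=22 depth=5 groups=9 -> no
String 6 '[[[[]][[]][][[]][[]][][[]][][[[]][]]]][][][]': depth seq [1 2 3 4 3 2 3 4 3 2 3 2 3 4 3 2 3 4 3 2 3 2 3 4 3 2 3 2 3 4 5 4 3 4 3 2 1 0 1 0 1 0 1 0]
  -> pairs=22 depth=5 groups=4 -> no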